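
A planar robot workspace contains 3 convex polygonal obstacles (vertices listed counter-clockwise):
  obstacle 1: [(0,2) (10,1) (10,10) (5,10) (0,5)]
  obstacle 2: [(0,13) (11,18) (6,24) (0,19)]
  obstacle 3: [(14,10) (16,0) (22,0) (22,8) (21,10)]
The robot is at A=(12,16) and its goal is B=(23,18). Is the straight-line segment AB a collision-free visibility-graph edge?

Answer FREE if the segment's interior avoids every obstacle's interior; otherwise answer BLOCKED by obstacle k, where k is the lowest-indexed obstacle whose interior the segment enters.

FREE

Obstacle 1 [(0,2) (10,1) (10,10) (5,10) (0,5)]:
  edge (0,2)–(10,1): clear
  edge (10,1)–(10,10): clear
  edge (10,10)–(5,10): clear
  edge (5,10)–(0,5): clear
  edge (0,5)–(0,2): clear
  midpoint (35/2,17) outside
  → clear
Obstacle 2 [(0,13) (11,18) (6,24) (0,19)]:
  edge (0,13)–(11,18): clear
  edge (11,18)–(6,24): clear
  edge (6,24)–(0,19): clear
  edge (0,19)–(0,13): clear
  midpoint (35/2,17) outside
  → clear
Obstacle 3 [(14,10) (16,0) (22,0) (22,8) (21,10)]:
  edge (14,10)–(16,0): clear
  edge (16,0)–(22,0): clear
  edge (22,0)–(22,8): clear
  edge (22,8)–(21,10): clear
  edge (21,10)–(14,10): clear
  midpoint (35/2,17) outside
  → clear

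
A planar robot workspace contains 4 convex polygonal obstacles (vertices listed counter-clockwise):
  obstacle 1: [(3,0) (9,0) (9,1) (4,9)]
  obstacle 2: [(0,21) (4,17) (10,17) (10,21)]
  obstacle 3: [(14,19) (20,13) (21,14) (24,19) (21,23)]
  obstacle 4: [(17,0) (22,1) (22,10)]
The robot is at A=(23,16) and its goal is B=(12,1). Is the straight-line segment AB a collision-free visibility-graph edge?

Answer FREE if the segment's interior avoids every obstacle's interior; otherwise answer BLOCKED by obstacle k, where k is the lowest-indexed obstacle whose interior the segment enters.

Obstacle 1 [(3,0) (9,0) (9,1) (4,9)]:
  edge (3,0)–(9,0): clear
  edge (9,0)–(9,1): clear
  edge (9,1)–(4,9): clear
  edge (4,9)–(3,0): clear
  midpoint (35/2,17/2) outside
  → clear
Obstacle 2 [(0,21) (4,17) (10,17) (10,21)]:
  edge (0,21)–(4,17): clear
  edge (4,17)–(10,17): clear
  edge (10,17)–(10,21): clear
  edge (10,21)–(0,21): clear
  midpoint (35/2,17/2) outside
  → clear
Obstacle 3 [(14,19) (20,13) (21,14) (24,19) (21,23)]:
  edge (14,19)–(20,13): clear
  edge (20,13)–(21,14): clear
  edge (21,14)–(24,19): clear
  edge (24,19)–(21,23): clear
  edge (21,23)–(14,19): clear
  midpoint (35/2,17/2) outside
  → clear
Obstacle 4 [(17,0) (22,1) (22,10)]:
  edge (17,0)–(22,1): clear
  edge (22,1)–(22,10): clear
  edge (22,10)–(17,0): clear
  midpoint (35/2,17/2) outside
  → clear

FREE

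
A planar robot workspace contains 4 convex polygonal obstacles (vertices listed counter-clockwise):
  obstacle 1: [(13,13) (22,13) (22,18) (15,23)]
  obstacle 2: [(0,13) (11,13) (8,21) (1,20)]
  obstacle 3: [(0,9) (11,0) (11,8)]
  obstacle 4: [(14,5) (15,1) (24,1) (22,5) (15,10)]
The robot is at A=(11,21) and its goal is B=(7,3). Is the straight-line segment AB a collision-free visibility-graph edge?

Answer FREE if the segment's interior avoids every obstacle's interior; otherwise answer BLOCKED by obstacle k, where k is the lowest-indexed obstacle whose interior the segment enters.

Obstacle 1 [(13,13) (22,13) (22,18) (15,23)]:
  edge (13,13)–(22,13): clear
  edge (22,13)–(22,18): clear
  edge (22,18)–(15,23): clear
  edge (15,23)–(13,13): clear
  midpoint (9,12) outside
  → clear
Obstacle 2 [(0,13) (11,13) (8,21) (1,20)]:
  edge (0,13)–(11,13): crosses AB
  edge (11,13)–(8,21): crosses AB
  edge (8,21)–(1,20): clear
  edge (1,20)–(0,13): clear
  → BLOCKED
Obstacle 3 [(0,9) (11,0) (11,8)]:
  edge (0,9)–(11,0): crosses AB
  edge (11,0)–(11,8): clear
  edge (11,8)–(0,9): crosses AB
  → BLOCKED
Obstacle 4 [(14,5) (15,1) (24,1) (22,5) (15,10)]:
  edge (14,5)–(15,1): clear
  edge (15,1)–(24,1): clear
  edge (24,1)–(22,5): clear
  edge (22,5)–(15,10): clear
  edge (15,10)–(14,5): clear
  midpoint (9,12) outside
  → clear

BLOCKED by obstacle 2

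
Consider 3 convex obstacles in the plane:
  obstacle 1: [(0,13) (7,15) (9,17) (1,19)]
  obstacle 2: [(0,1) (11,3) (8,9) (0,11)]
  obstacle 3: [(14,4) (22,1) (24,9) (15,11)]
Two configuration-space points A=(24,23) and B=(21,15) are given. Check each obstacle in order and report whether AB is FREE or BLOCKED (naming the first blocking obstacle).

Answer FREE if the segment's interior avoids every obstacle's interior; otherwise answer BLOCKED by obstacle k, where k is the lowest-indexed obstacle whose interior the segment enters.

Obstacle 1 [(0,13) (7,15) (9,17) (1,19)]:
  edge (0,13)–(7,15): clear
  edge (7,15)–(9,17): clear
  edge (9,17)–(1,19): clear
  edge (1,19)–(0,13): clear
  midpoint (45/2,19) outside
  → clear
Obstacle 2 [(0,1) (11,3) (8,9) (0,11)]:
  edge (0,1)–(11,3): clear
  edge (11,3)–(8,9): clear
  edge (8,9)–(0,11): clear
  edge (0,11)–(0,1): clear
  midpoint (45/2,19) outside
  → clear
Obstacle 3 [(14,4) (22,1) (24,9) (15,11)]:
  edge (14,4)–(22,1): clear
  edge (22,1)–(24,9): clear
  edge (24,9)–(15,11): clear
  edge (15,11)–(14,4): clear
  midpoint (45/2,19) outside
  → clear

FREE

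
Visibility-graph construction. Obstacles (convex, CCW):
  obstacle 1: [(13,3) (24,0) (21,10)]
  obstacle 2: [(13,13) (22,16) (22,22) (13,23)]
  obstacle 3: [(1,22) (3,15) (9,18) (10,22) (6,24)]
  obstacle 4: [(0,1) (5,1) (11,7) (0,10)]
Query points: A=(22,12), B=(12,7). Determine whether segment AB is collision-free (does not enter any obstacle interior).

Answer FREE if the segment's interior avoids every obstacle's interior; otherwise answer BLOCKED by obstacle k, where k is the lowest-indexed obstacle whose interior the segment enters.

Obstacle 1 [(13,3) (24,0) (21,10)]:
  edge (13,3)–(24,0): clear
  edge (24,0)–(21,10): clear
  edge (21,10)–(13,3): clear
  midpoint (17,19/2) outside
  → clear
Obstacle 2 [(13,13) (22,16) (22,22) (13,23)]:
  edge (13,13)–(22,16): clear
  edge (22,16)–(22,22): clear
  edge (22,22)–(13,23): clear
  edge (13,23)–(13,13): clear
  midpoint (17,19/2) outside
  → clear
Obstacle 3 [(1,22) (3,15) (9,18) (10,22) (6,24)]:
  edge (1,22)–(3,15): clear
  edge (3,15)–(9,18): clear
  edge (9,18)–(10,22): clear
  edge (10,22)–(6,24): clear
  edge (6,24)–(1,22): clear
  midpoint (17,19/2) outside
  → clear
Obstacle 4 [(0,1) (5,1) (11,7) (0,10)]:
  edge (0,1)–(5,1): clear
  edge (5,1)–(11,7): clear
  edge (11,7)–(0,10): clear
  edge (0,10)–(0,1): clear
  midpoint (17,19/2) outside
  → clear

FREE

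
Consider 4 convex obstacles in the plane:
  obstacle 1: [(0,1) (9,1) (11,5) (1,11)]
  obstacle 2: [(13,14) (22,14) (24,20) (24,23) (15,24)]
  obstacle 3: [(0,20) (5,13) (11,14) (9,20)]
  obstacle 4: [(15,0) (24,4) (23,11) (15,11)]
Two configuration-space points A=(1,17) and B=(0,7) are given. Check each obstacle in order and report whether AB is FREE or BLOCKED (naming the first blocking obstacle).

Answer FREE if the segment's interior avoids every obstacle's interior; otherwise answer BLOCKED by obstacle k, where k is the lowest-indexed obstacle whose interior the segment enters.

Obstacle 1 [(0,1) (9,1) (11,5) (1,11)]:
  edge (0,1)–(9,1): clear
  edge (9,1)–(11,5): clear
  edge (11,5)–(1,11): clear
  edge (1,11)–(0,1): clear
  midpoint (1/2,12) outside
  → clear
Obstacle 2 [(13,14) (22,14) (24,20) (24,23) (15,24)]:
  edge (13,14)–(22,14): clear
  edge (22,14)–(24,20): clear
  edge (24,20)–(24,23): clear
  edge (24,23)–(15,24): clear
  edge (15,24)–(13,14): clear
  midpoint (1/2,12) outside
  → clear
Obstacle 3 [(0,20) (5,13) (11,14) (9,20)]:
  edge (0,20)–(5,13): clear
  edge (5,13)–(11,14): clear
  edge (11,14)–(9,20): clear
  edge (9,20)–(0,20): clear
  midpoint (1/2,12) outside
  → clear
Obstacle 4 [(15,0) (24,4) (23,11) (15,11)]:
  edge (15,0)–(24,4): clear
  edge (24,4)–(23,11): clear
  edge (23,11)–(15,11): clear
  edge (15,11)–(15,0): clear
  midpoint (1/2,12) outside
  → clear

FREE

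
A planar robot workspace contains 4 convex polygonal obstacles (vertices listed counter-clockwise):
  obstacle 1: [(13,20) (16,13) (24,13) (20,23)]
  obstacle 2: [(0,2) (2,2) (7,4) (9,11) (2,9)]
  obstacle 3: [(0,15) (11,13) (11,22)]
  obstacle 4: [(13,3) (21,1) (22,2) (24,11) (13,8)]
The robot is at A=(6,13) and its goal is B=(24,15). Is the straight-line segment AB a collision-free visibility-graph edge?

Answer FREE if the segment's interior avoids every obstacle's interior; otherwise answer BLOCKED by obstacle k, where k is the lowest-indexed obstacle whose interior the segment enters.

BLOCKED by obstacle 1

Obstacle 1 [(13,20) (16,13) (24,13) (20,23)]:
  edge (13,20)–(16,13): crosses AB
  edge (16,13)–(24,13): clear
  edge (24,13)–(20,23): crosses AB
  edge (20,23)–(13,20): clear
  → BLOCKED
Obstacle 2 [(0,2) (2,2) (7,4) (9,11) (2,9)]:
  edge (0,2)–(2,2): clear
  edge (2,2)–(7,4): clear
  edge (7,4)–(9,11): clear
  edge (9,11)–(2,9): clear
  edge (2,9)–(0,2): clear
  midpoint (15,14) outside
  → clear
Obstacle 3 [(0,15) (11,13) (11,22)]:
  edge (0,15)–(11,13): crosses AB
  edge (11,13)–(11,22): crosses AB
  edge (11,22)–(0,15): clear
  → BLOCKED
Obstacle 4 [(13,3) (21,1) (22,2) (24,11) (13,8)]:
  edge (13,3)–(21,1): clear
  edge (21,1)–(22,2): clear
  edge (22,2)–(24,11): clear
  edge (24,11)–(13,8): clear
  edge (13,8)–(13,3): clear
  midpoint (15,14) outside
  → clear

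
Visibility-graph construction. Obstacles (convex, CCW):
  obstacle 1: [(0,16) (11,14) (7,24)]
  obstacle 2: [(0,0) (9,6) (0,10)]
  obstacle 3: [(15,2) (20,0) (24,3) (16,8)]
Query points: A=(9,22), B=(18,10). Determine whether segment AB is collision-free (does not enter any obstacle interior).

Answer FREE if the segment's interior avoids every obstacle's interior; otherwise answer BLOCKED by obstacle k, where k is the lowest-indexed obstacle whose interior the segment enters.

FREE

Obstacle 1 [(0,16) (11,14) (7,24)]:
  edge (0,16)–(11,14): clear
  edge (11,14)–(7,24): clear
  edge (7,24)–(0,16): clear
  midpoint (27/2,16) outside
  → clear
Obstacle 2 [(0,0) (9,6) (0,10)]:
  edge (0,0)–(9,6): clear
  edge (9,6)–(0,10): clear
  edge (0,10)–(0,0): clear
  midpoint (27/2,16) outside
  → clear
Obstacle 3 [(15,2) (20,0) (24,3) (16,8)]:
  edge (15,2)–(20,0): clear
  edge (20,0)–(24,3): clear
  edge (24,3)–(16,8): clear
  edge (16,8)–(15,2): clear
  midpoint (27/2,16) outside
  → clear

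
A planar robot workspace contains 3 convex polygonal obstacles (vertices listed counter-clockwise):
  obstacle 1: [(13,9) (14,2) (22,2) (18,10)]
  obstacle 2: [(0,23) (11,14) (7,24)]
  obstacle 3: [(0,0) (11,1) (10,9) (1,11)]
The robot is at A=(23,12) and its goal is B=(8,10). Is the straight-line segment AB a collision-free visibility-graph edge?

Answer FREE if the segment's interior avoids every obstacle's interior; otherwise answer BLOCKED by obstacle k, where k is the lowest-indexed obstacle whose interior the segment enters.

Obstacle 1 [(13,9) (14,2) (22,2) (18,10)]:
  edge (13,9)–(14,2): clear
  edge (14,2)–(22,2): clear
  edge (22,2)–(18,10): clear
  edge (18,10)–(13,9): clear
  midpoint (31/2,11) outside
  → clear
Obstacle 2 [(0,23) (11,14) (7,24)]:
  edge (0,23)–(11,14): clear
  edge (11,14)–(7,24): clear
  edge (7,24)–(0,23): clear
  midpoint (31/2,11) outside
  → clear
Obstacle 3 [(0,0) (11,1) (10,9) (1,11)]:
  edge (0,0)–(11,1): clear
  edge (11,1)–(10,9): clear
  edge (10,9)–(1,11): clear
  edge (1,11)–(0,0): clear
  midpoint (31/2,11) outside
  → clear

FREE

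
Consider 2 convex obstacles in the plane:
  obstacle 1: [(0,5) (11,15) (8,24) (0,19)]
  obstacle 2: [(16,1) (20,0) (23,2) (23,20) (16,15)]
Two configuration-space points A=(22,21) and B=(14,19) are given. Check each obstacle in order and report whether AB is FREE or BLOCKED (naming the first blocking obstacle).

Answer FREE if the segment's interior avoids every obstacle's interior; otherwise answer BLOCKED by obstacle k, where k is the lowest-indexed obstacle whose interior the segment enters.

Obstacle 1 [(0,5) (11,15) (8,24) (0,19)]:
  edge (0,5)–(11,15): clear
  edge (11,15)–(8,24): clear
  edge (8,24)–(0,19): clear
  edge (0,19)–(0,5): clear
  midpoint (18,20) outside
  → clear
Obstacle 2 [(16,1) (20,0) (23,2) (23,20) (16,15)]:
  edge (16,1)–(20,0): clear
  edge (20,0)–(23,2): clear
  edge (23,2)–(23,20): clear
  edge (23,20)–(16,15): clear
  edge (16,15)–(16,1): clear
  midpoint (18,20) outside
  → clear

FREE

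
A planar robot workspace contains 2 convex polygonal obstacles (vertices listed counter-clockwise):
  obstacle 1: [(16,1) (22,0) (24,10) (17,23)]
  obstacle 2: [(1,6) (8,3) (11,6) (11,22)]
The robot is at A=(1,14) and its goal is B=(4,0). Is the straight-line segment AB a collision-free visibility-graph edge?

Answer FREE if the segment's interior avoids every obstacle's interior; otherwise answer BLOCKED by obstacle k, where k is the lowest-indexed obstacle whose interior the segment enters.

BLOCKED by obstacle 2

Obstacle 1 [(16,1) (22,0) (24,10) (17,23)]:
  edge (16,1)–(22,0): clear
  edge (22,0)–(24,10): clear
  edge (24,10)–(17,23): clear
  edge (17,23)–(16,1): clear
  midpoint (5/2,7) outside
  → clear
Obstacle 2 [(1,6) (8,3) (11,6) (11,22)]:
  edge (1,6)–(8,3): crosses AB
  edge (8,3)–(11,6): clear
  edge (11,6)–(11,22): clear
  edge (11,22)–(1,6): crosses AB
  → BLOCKED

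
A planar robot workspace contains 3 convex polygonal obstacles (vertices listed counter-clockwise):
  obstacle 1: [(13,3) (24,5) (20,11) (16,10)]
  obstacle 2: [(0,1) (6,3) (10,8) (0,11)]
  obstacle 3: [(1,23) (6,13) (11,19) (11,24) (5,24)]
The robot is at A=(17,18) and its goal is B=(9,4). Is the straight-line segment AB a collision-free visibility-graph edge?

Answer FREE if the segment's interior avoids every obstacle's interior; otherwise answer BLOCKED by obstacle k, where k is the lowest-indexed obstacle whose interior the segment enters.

FREE

Obstacle 1 [(13,3) (24,5) (20,11) (16,10)]:
  edge (13,3)–(24,5): clear
  edge (24,5)–(20,11): clear
  edge (20,11)–(16,10): clear
  edge (16,10)–(13,3): clear
  midpoint (13,11) outside
  → clear
Obstacle 2 [(0,1) (6,3) (10,8) (0,11)]:
  edge (0,1)–(6,3): clear
  edge (6,3)–(10,8): clear
  edge (10,8)–(0,11): clear
  edge (0,11)–(0,1): clear
  midpoint (13,11) outside
  → clear
Obstacle 3 [(1,23) (6,13) (11,19) (11,24) (5,24)]:
  edge (1,23)–(6,13): clear
  edge (6,13)–(11,19): clear
  edge (11,19)–(11,24): clear
  edge (11,24)–(5,24): clear
  edge (5,24)–(1,23): clear
  midpoint (13,11) outside
  → clear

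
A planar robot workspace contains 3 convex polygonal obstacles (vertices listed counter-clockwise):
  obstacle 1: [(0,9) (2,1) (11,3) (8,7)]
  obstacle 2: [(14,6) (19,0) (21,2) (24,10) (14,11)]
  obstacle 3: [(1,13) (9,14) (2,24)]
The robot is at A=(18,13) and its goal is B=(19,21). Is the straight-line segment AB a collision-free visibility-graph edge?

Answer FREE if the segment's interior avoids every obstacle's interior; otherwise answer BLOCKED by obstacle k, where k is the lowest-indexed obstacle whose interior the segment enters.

Obstacle 1 [(0,9) (2,1) (11,3) (8,7)]:
  edge (0,9)–(2,1): clear
  edge (2,1)–(11,3): clear
  edge (11,3)–(8,7): clear
  edge (8,7)–(0,9): clear
  midpoint (37/2,17) outside
  → clear
Obstacle 2 [(14,6) (19,0) (21,2) (24,10) (14,11)]:
  edge (14,6)–(19,0): clear
  edge (19,0)–(21,2): clear
  edge (21,2)–(24,10): clear
  edge (24,10)–(14,11): clear
  edge (14,11)–(14,6): clear
  midpoint (37/2,17) outside
  → clear
Obstacle 3 [(1,13) (9,14) (2,24)]:
  edge (1,13)–(9,14): clear
  edge (9,14)–(2,24): clear
  edge (2,24)–(1,13): clear
  midpoint (37/2,17) outside
  → clear

FREE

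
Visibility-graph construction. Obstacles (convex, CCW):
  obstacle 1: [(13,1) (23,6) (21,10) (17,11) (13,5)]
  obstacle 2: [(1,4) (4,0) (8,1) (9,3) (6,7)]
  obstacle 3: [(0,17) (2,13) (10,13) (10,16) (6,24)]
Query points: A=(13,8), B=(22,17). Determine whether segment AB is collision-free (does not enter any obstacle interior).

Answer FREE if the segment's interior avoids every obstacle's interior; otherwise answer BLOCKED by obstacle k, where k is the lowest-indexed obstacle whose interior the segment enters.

FREE

Obstacle 1 [(13,1) (23,6) (21,10) (17,11) (13,5)]:
  edge (13,1)–(23,6): clear
  edge (23,6)–(21,10): clear
  edge (21,10)–(17,11): clear
  edge (17,11)–(13,5): clear
  edge (13,5)–(13,1): clear
  midpoint (35/2,25/2) outside
  → clear
Obstacle 2 [(1,4) (4,0) (8,1) (9,3) (6,7)]:
  edge (1,4)–(4,0): clear
  edge (4,0)–(8,1): clear
  edge (8,1)–(9,3): clear
  edge (9,3)–(6,7): clear
  edge (6,7)–(1,4): clear
  midpoint (35/2,25/2) outside
  → clear
Obstacle 3 [(0,17) (2,13) (10,13) (10,16) (6,24)]:
  edge (0,17)–(2,13): clear
  edge (2,13)–(10,13): clear
  edge (10,13)–(10,16): clear
  edge (10,16)–(6,24): clear
  edge (6,24)–(0,17): clear
  midpoint (35/2,25/2) outside
  → clear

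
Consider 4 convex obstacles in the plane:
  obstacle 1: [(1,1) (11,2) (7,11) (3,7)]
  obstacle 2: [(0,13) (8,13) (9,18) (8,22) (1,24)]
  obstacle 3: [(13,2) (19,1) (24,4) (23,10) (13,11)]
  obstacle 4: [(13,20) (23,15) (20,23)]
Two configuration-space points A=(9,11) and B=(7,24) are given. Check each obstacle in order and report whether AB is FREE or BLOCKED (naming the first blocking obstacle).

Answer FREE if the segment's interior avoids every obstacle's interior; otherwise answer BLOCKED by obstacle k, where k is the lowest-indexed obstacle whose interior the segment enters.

Obstacle 1 [(1,1) (11,2) (7,11) (3,7)]:
  edge (1,1)–(11,2): clear
  edge (11,2)–(7,11): clear
  edge (7,11)–(3,7): clear
  edge (3,7)–(1,1): clear
  midpoint (8,35/2) outside
  → clear
Obstacle 2 [(0,13) (8,13) (9,18) (8,22) (1,24)]:
  edge (0,13)–(8,13): clear
  edge (8,13)–(9,18): crosses AB
  edge (9,18)–(8,22): clear
  edge (8,22)–(1,24): crosses AB
  edge (1,24)–(0,13): clear
  → BLOCKED
Obstacle 3 [(13,2) (19,1) (24,4) (23,10) (13,11)]:
  edge (13,2)–(19,1): clear
  edge (19,1)–(24,4): clear
  edge (24,4)–(23,10): clear
  edge (23,10)–(13,11): clear
  edge (13,11)–(13,2): clear
  midpoint (8,35/2) outside
  → clear
Obstacle 4 [(13,20) (23,15) (20,23)]:
  edge (13,20)–(23,15): clear
  edge (23,15)–(20,23): clear
  edge (20,23)–(13,20): clear
  midpoint (8,35/2) outside
  → clear

BLOCKED by obstacle 2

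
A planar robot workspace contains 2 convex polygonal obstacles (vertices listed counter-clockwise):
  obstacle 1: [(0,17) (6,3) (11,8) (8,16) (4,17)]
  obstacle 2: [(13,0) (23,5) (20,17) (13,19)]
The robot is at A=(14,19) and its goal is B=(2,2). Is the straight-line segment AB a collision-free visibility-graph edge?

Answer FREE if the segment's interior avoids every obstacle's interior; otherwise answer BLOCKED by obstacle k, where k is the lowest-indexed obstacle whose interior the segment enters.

Obstacle 1 [(0,17) (6,3) (11,8) (8,16) (4,17)]:
  edge (0,17)–(6,3): crosses AB
  edge (6,3)–(11,8): clear
  edge (11,8)–(8,16): crosses AB
  edge (8,16)–(4,17): clear
  edge (4,17)–(0,17): clear
  → BLOCKED
Obstacle 2 [(13,0) (23,5) (20,17) (13,19)]:
  edge (13,0)–(23,5): clear
  edge (23,5)–(20,17): clear
  edge (20,17)–(13,19): crosses AB
  edge (13,19)–(13,0): crosses AB
  → BLOCKED

BLOCKED by obstacle 1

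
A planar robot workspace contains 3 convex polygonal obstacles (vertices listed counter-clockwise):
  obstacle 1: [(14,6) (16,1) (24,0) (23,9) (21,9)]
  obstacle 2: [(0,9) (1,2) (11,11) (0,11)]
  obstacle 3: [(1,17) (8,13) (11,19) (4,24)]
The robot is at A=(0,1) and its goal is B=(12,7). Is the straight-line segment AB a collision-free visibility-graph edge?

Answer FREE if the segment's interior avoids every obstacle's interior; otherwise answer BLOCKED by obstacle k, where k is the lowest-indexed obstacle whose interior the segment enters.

FREE

Obstacle 1 [(14,6) (16,1) (24,0) (23,9) (21,9)]:
  edge (14,6)–(16,1): clear
  edge (16,1)–(24,0): clear
  edge (24,0)–(23,9): clear
  edge (23,9)–(21,9): clear
  edge (21,9)–(14,6): clear
  midpoint (6,4) outside
  → clear
Obstacle 2 [(0,9) (1,2) (11,11) (0,11)]:
  edge (0,9)–(1,2): clear
  edge (1,2)–(11,11): clear
  edge (11,11)–(0,11): clear
  edge (0,11)–(0,9): clear
  midpoint (6,4) outside
  → clear
Obstacle 3 [(1,17) (8,13) (11,19) (4,24)]:
  edge (1,17)–(8,13): clear
  edge (8,13)–(11,19): clear
  edge (11,19)–(4,24): clear
  edge (4,24)–(1,17): clear
  midpoint (6,4) outside
  → clear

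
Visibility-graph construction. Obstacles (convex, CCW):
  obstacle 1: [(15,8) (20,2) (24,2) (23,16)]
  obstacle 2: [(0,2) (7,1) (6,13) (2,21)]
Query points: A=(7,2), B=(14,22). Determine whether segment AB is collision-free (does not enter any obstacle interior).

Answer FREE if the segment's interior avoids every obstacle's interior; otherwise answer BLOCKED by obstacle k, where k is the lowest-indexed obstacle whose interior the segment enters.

FREE

Obstacle 1 [(15,8) (20,2) (24,2) (23,16)]:
  edge (15,8)–(20,2): clear
  edge (20,2)–(24,2): clear
  edge (24,2)–(23,16): clear
  edge (23,16)–(15,8): clear
  midpoint (21/2,12) outside
  → clear
Obstacle 2 [(0,2) (7,1) (6,13) (2,21)]:
  edge (0,2)–(7,1): clear
  edge (7,1)–(6,13): clear
  edge (6,13)–(2,21): clear
  edge (2,21)–(0,2): clear
  midpoint (21/2,12) outside
  → clear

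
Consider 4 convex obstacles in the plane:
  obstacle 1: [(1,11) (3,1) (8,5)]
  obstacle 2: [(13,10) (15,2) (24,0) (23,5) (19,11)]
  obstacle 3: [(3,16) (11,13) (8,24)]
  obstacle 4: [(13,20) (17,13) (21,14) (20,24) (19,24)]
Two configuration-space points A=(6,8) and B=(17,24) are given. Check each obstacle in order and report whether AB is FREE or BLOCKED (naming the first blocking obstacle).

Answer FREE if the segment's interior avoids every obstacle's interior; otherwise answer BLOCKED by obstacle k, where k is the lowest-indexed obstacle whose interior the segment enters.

BLOCKED by obstacle 3

Obstacle 1 [(1,11) (3,1) (8,5)]:
  edge (1,11)–(3,1): clear
  edge (3,1)–(8,5): clear
  edge (8,5)–(1,11): clear
  midpoint (23/2,16) outside
  → clear
Obstacle 2 [(13,10) (15,2) (24,0) (23,5) (19,11)]:
  edge (13,10)–(15,2): clear
  edge (15,2)–(24,0): clear
  edge (24,0)–(23,5): clear
  edge (23,5)–(19,11): clear
  edge (19,11)–(13,10): clear
  midpoint (23/2,16) outside
  → clear
Obstacle 3 [(3,16) (11,13) (8,24)]:
  edge (3,16)–(11,13): crosses AB
  edge (11,13)–(8,24): crosses AB
  edge (8,24)–(3,16): clear
  → BLOCKED
Obstacle 4 [(13,20) (17,13) (21,14) (20,24) (19,24)]:
  edge (13,20)–(17,13): crosses AB
  edge (17,13)–(21,14): clear
  edge (21,14)–(20,24): clear
  edge (20,24)–(19,24): clear
  edge (19,24)–(13,20): crosses AB
  → BLOCKED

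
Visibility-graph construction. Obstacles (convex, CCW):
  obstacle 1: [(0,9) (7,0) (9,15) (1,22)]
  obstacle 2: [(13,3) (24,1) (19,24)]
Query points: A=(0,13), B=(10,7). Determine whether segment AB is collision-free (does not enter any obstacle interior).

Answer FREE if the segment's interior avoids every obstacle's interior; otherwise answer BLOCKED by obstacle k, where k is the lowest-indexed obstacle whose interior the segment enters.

Obstacle 1 [(0,9) (7,0) (9,15) (1,22)]:
  edge (0,9)–(7,0): clear
  edge (7,0)–(9,15): crosses AB
  edge (9,15)–(1,22): clear
  edge (1,22)–(0,9): crosses AB
  → BLOCKED
Obstacle 2 [(13,3) (24,1) (19,24)]:
  edge (13,3)–(24,1): clear
  edge (24,1)–(19,24): clear
  edge (19,24)–(13,3): clear
  midpoint (5,10) outside
  → clear

BLOCKED by obstacle 1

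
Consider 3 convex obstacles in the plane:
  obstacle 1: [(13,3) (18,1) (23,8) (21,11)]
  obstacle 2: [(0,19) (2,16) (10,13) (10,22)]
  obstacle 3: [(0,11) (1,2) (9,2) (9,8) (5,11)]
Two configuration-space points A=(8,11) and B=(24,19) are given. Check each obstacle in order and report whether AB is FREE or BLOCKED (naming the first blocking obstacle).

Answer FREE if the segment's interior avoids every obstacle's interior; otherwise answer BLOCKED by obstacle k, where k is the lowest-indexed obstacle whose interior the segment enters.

FREE

Obstacle 1 [(13,3) (18,1) (23,8) (21,11)]:
  edge (13,3)–(18,1): clear
  edge (18,1)–(23,8): clear
  edge (23,8)–(21,11): clear
  edge (21,11)–(13,3): clear
  midpoint (16,15) outside
  → clear
Obstacle 2 [(0,19) (2,16) (10,13) (10,22)]:
  edge (0,19)–(2,16): clear
  edge (2,16)–(10,13): clear
  edge (10,13)–(10,22): clear
  edge (10,22)–(0,19): clear
  midpoint (16,15) outside
  → clear
Obstacle 3 [(0,11) (1,2) (9,2) (9,8) (5,11)]:
  edge (0,11)–(1,2): clear
  edge (1,2)–(9,2): clear
  edge (9,2)–(9,8): clear
  edge (9,8)–(5,11): clear
  edge (5,11)–(0,11): clear
  midpoint (16,15) outside
  → clear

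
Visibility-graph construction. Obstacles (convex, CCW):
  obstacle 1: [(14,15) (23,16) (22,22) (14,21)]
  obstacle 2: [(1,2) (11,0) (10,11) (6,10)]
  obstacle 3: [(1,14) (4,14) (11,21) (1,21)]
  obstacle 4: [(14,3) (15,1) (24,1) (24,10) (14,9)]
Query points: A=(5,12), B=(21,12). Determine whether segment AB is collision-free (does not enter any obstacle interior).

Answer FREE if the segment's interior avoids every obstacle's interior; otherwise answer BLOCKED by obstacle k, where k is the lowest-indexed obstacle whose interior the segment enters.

FREE

Obstacle 1 [(14,15) (23,16) (22,22) (14,21)]:
  edge (14,15)–(23,16): clear
  edge (23,16)–(22,22): clear
  edge (22,22)–(14,21): clear
  edge (14,21)–(14,15): clear
  midpoint (13,12) outside
  → clear
Obstacle 2 [(1,2) (11,0) (10,11) (6,10)]:
  edge (1,2)–(11,0): clear
  edge (11,0)–(10,11): clear
  edge (10,11)–(6,10): clear
  edge (6,10)–(1,2): clear
  midpoint (13,12) outside
  → clear
Obstacle 3 [(1,14) (4,14) (11,21) (1,21)]:
  edge (1,14)–(4,14): clear
  edge (4,14)–(11,21): clear
  edge (11,21)–(1,21): clear
  edge (1,21)–(1,14): clear
  midpoint (13,12) outside
  → clear
Obstacle 4 [(14,3) (15,1) (24,1) (24,10) (14,9)]:
  edge (14,3)–(15,1): clear
  edge (15,1)–(24,1): clear
  edge (24,1)–(24,10): clear
  edge (24,10)–(14,9): clear
  edge (14,9)–(14,3): clear
  midpoint (13,12) outside
  → clear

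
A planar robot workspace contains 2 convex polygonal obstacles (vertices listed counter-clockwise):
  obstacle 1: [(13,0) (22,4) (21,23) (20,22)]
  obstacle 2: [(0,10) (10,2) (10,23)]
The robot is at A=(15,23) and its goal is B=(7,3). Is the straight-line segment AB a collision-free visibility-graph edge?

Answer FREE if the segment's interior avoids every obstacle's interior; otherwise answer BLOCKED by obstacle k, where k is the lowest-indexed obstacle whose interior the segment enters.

Obstacle 1 [(13,0) (22,4) (21,23) (20,22)]:
  edge (13,0)–(22,4): clear
  edge (22,4)–(21,23): clear
  edge (21,23)–(20,22): clear
  edge (20,22)–(13,0): clear
  midpoint (11,13) outside
  → clear
Obstacle 2 [(0,10) (10,2) (10,23)]:
  edge (0,10)–(10,2): crosses AB
  edge (10,2)–(10,23): crosses AB
  edge (10,23)–(0,10): clear
  → BLOCKED

BLOCKED by obstacle 2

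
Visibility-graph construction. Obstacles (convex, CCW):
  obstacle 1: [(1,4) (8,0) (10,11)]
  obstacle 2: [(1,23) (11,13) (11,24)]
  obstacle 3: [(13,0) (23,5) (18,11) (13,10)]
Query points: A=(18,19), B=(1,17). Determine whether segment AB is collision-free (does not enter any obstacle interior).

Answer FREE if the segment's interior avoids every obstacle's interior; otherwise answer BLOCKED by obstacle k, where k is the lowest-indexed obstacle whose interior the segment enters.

Obstacle 1 [(1,4) (8,0) (10,11)]:
  edge (1,4)–(8,0): clear
  edge (8,0)–(10,11): clear
  edge (10,11)–(1,4): clear
  midpoint (19/2,18) outside
  → clear
Obstacle 2 [(1,23) (11,13) (11,24)]:
  edge (1,23)–(11,13): crosses AB
  edge (11,13)–(11,24): crosses AB
  edge (11,24)–(1,23): clear
  → BLOCKED
Obstacle 3 [(13,0) (23,5) (18,11) (13,10)]:
  edge (13,0)–(23,5): clear
  edge (23,5)–(18,11): clear
  edge (18,11)–(13,10): clear
  edge (13,10)–(13,0): clear
  midpoint (19/2,18) outside
  → clear

BLOCKED by obstacle 2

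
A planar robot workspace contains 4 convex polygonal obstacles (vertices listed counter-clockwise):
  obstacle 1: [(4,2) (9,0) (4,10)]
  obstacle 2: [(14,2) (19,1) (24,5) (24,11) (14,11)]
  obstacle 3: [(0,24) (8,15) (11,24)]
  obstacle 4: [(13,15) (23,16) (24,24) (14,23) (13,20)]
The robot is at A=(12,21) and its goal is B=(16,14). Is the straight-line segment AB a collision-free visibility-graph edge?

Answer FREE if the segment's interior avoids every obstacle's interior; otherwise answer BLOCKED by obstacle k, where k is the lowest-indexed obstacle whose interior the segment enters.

BLOCKED by obstacle 4

Obstacle 1 [(4,2) (9,0) (4,10)]:
  edge (4,2)–(9,0): clear
  edge (9,0)–(4,10): clear
  edge (4,10)–(4,2): clear
  midpoint (14,35/2) outside
  → clear
Obstacle 2 [(14,2) (19,1) (24,5) (24,11) (14,11)]:
  edge (14,2)–(19,1): clear
  edge (19,1)–(24,5): clear
  edge (24,5)–(24,11): clear
  edge (24,11)–(14,11): clear
  edge (14,11)–(14,2): clear
  midpoint (14,35/2) outside
  → clear
Obstacle 3 [(0,24) (8,15) (11,24)]:
  edge (0,24)–(8,15): clear
  edge (8,15)–(11,24): clear
  edge (11,24)–(0,24): clear
  midpoint (14,35/2) outside
  → clear
Obstacle 4 [(13,15) (23,16) (24,24) (14,23) (13,20)]:
  edge (13,15)–(23,16): crosses AB
  edge (23,16)–(24,24): clear
  edge (24,24)–(14,23): clear
  edge (14,23)–(13,20): clear
  edge (13,20)–(13,15): crosses AB
  → BLOCKED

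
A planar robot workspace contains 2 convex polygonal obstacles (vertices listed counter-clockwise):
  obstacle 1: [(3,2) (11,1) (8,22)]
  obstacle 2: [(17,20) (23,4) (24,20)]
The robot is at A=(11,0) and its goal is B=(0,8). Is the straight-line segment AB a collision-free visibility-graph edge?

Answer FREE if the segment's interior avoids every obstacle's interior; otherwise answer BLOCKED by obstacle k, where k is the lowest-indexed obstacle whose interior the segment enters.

BLOCKED by obstacle 1

Obstacle 1 [(3,2) (11,1) (8,22)]:
  edge (3,2)–(11,1): crosses AB
  edge (11,1)–(8,22): clear
  edge (8,22)–(3,2): crosses AB
  → BLOCKED
Obstacle 2 [(17,20) (23,4) (24,20)]:
  edge (17,20)–(23,4): clear
  edge (23,4)–(24,20): clear
  edge (24,20)–(17,20): clear
  midpoint (11/2,4) outside
  → clear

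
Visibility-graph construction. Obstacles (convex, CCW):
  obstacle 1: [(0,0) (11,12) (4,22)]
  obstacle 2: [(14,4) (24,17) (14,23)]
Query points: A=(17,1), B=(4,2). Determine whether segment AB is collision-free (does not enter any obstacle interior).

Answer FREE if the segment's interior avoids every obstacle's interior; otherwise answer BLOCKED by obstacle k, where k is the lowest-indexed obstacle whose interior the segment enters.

FREE

Obstacle 1 [(0,0) (11,12) (4,22)]:
  edge (0,0)–(11,12): clear
  edge (11,12)–(4,22): clear
  edge (4,22)–(0,0): clear
  midpoint (21/2,3/2) outside
  → clear
Obstacle 2 [(14,4) (24,17) (14,23)]:
  edge (14,4)–(24,17): clear
  edge (24,17)–(14,23): clear
  edge (14,23)–(14,4): clear
  midpoint (21/2,3/2) outside
  → clear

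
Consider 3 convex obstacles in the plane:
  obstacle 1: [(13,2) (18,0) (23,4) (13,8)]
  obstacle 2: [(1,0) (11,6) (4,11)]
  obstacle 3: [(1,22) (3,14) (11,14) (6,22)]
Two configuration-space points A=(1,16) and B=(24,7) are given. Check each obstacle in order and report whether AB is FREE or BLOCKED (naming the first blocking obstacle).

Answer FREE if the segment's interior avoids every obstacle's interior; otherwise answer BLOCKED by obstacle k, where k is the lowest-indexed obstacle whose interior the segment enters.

Obstacle 1 [(13,2) (18,0) (23,4) (13,8)]:
  edge (13,2)–(18,0): clear
  edge (18,0)–(23,4): clear
  edge (23,4)–(13,8): clear
  edge (13,8)–(13,2): clear
  midpoint (25/2,23/2) outside
  → clear
Obstacle 2 [(1,0) (11,6) (4,11)]:
  edge (1,0)–(11,6): clear
  edge (11,6)–(4,11): clear
  edge (4,11)–(1,0): clear
  midpoint (25/2,23/2) outside
  → clear
Obstacle 3 [(1,22) (3,14) (11,14) (6,22)]:
  edge (1,22)–(3,14): crosses AB
  edge (3,14)–(11,14): crosses AB
  edge (11,14)–(6,22): clear
  edge (6,22)–(1,22): clear
  → BLOCKED

BLOCKED by obstacle 3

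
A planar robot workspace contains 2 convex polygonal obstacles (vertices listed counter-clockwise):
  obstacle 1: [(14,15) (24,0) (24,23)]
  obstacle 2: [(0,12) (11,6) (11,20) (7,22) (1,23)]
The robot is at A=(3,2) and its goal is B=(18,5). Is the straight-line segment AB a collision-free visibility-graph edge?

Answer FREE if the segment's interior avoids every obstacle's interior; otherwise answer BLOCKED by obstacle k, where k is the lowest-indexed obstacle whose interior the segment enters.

Obstacle 1 [(14,15) (24,0) (24,23)]:
  edge (14,15)–(24,0): clear
  edge (24,0)–(24,23): clear
  edge (24,23)–(14,15): clear
  midpoint (21/2,7/2) outside
  → clear
Obstacle 2 [(0,12) (11,6) (11,20) (7,22) (1,23)]:
  edge (0,12)–(11,6): clear
  edge (11,6)–(11,20): clear
  edge (11,20)–(7,22): clear
  edge (7,22)–(1,23): clear
  edge (1,23)–(0,12): clear
  midpoint (21/2,7/2) outside
  → clear

FREE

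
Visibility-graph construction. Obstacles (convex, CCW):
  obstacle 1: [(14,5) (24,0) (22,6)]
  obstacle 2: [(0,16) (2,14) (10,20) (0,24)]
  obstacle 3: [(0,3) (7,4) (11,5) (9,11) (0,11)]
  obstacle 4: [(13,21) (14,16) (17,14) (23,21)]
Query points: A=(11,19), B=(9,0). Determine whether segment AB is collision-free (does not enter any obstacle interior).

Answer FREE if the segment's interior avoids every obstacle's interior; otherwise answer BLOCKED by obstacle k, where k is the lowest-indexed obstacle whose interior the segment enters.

Obstacle 1 [(14,5) (24,0) (22,6)]:
  edge (14,5)–(24,0): clear
  edge (24,0)–(22,6): clear
  edge (22,6)–(14,5): clear
  midpoint (10,19/2) outside
  → clear
Obstacle 2 [(0,16) (2,14) (10,20) (0,24)]:
  edge (0,16)–(2,14): clear
  edge (2,14)–(10,20): clear
  edge (10,20)–(0,24): clear
  edge (0,24)–(0,16): clear
  midpoint (10,19/2) outside
  → clear
Obstacle 3 [(0,3) (7,4) (11,5) (9,11) (0,11)]:
  edge (0,3)–(7,4): clear
  edge (7,4)–(11,5): crosses AB
  edge (11,5)–(9,11): crosses AB
  edge (9,11)–(0,11): clear
  edge (0,11)–(0,3): clear
  → BLOCKED
Obstacle 4 [(13,21) (14,16) (17,14) (23,21)]:
  edge (13,21)–(14,16): clear
  edge (14,16)–(17,14): clear
  edge (17,14)–(23,21): clear
  edge (23,21)–(13,21): clear
  midpoint (10,19/2) outside
  → clear

BLOCKED by obstacle 3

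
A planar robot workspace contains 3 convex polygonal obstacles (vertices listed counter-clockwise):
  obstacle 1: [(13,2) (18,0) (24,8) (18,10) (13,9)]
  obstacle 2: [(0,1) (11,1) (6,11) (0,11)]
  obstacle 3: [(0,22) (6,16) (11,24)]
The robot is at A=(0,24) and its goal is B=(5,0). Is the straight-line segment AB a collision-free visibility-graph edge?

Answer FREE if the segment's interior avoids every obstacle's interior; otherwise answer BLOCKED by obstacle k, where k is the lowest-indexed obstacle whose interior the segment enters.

Obstacle 1 [(13,2) (18,0) (24,8) (18,10) (13,9)]:
  edge (13,2)–(18,0): clear
  edge (18,0)–(24,8): clear
  edge (24,8)–(18,10): clear
  edge (18,10)–(13,9): clear
  edge (13,9)–(13,2): clear
  midpoint (5/2,12) outside
  → clear
Obstacle 2 [(0,1) (11,1) (6,11) (0,11)]:
  edge (0,1)–(11,1): crosses AB
  edge (11,1)–(6,11): clear
  edge (6,11)–(0,11): crosses AB
  edge (0,11)–(0,1): clear
  → BLOCKED
Obstacle 3 [(0,22) (6,16) (11,24)]:
  edge (0,22)–(6,16): crosses AB
  edge (6,16)–(11,24): clear
  edge (11,24)–(0,22): crosses AB
  → BLOCKED

BLOCKED by obstacle 2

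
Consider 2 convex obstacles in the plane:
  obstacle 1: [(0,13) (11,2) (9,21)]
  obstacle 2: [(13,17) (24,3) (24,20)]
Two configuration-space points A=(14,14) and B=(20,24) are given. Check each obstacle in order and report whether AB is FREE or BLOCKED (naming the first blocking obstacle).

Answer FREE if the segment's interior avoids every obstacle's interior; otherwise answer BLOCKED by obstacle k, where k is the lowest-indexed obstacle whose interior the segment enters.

Obstacle 1 [(0,13) (11,2) (9,21)]:
  edge (0,13)–(11,2): clear
  edge (11,2)–(9,21): clear
  edge (9,21)–(0,13): clear
  midpoint (17,19) outside
  → clear
Obstacle 2 [(13,17) (24,3) (24,20)]:
  edge (13,17)–(24,3): crosses AB
  edge (24,3)–(24,20): clear
  edge (24,20)–(13,17): crosses AB
  → BLOCKED

BLOCKED by obstacle 2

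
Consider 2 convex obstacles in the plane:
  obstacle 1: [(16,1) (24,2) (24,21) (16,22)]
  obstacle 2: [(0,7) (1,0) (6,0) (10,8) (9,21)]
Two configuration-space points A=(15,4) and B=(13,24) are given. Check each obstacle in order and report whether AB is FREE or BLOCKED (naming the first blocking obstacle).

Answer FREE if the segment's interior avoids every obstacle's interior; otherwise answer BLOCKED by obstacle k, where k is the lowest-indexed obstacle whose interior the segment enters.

FREE

Obstacle 1 [(16,1) (24,2) (24,21) (16,22)]:
  edge (16,1)–(24,2): clear
  edge (24,2)–(24,21): clear
  edge (24,21)–(16,22): clear
  edge (16,22)–(16,1): clear
  midpoint (14,14) outside
  → clear
Obstacle 2 [(0,7) (1,0) (6,0) (10,8) (9,21)]:
  edge (0,7)–(1,0): clear
  edge (1,0)–(6,0): clear
  edge (6,0)–(10,8): clear
  edge (10,8)–(9,21): clear
  edge (9,21)–(0,7): clear
  midpoint (14,14) outside
  → clear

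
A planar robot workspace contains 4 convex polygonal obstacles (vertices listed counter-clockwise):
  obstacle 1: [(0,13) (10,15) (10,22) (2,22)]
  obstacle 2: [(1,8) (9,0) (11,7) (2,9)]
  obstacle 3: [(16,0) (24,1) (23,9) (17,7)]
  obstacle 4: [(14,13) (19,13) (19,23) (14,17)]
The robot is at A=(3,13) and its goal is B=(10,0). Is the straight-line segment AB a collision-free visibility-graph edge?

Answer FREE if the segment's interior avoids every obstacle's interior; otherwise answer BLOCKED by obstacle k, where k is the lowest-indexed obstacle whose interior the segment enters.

BLOCKED by obstacle 2

Obstacle 1 [(0,13) (10,15) (10,22) (2,22)]:
  edge (0,13)–(10,15): clear
  edge (10,15)–(10,22): clear
  edge (10,22)–(2,22): clear
  edge (2,22)–(0,13): clear
  midpoint (13/2,13/2) outside
  → clear
Obstacle 2 [(1,8) (9,0) (11,7) (2,9)]:
  edge (1,8)–(9,0): clear
  edge (9,0)–(11,7): crosses AB
  edge (11,7)–(2,9): crosses AB
  edge (2,9)–(1,8): clear
  → BLOCKED
Obstacle 3 [(16,0) (24,1) (23,9) (17,7)]:
  edge (16,0)–(24,1): clear
  edge (24,1)–(23,9): clear
  edge (23,9)–(17,7): clear
  edge (17,7)–(16,0): clear
  midpoint (13/2,13/2) outside
  → clear
Obstacle 4 [(14,13) (19,13) (19,23) (14,17)]:
  edge (14,13)–(19,13): clear
  edge (19,13)–(19,23): clear
  edge (19,23)–(14,17): clear
  edge (14,17)–(14,13): clear
  midpoint (13/2,13/2) outside
  → clear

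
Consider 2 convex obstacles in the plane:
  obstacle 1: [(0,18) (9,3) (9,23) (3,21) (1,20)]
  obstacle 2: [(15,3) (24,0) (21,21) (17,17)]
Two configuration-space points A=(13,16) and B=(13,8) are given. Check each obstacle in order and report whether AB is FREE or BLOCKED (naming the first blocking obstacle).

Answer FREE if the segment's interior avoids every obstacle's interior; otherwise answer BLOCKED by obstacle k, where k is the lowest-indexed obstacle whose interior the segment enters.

FREE

Obstacle 1 [(0,18) (9,3) (9,23) (3,21) (1,20)]:
  edge (0,18)–(9,3): clear
  edge (9,3)–(9,23): clear
  edge (9,23)–(3,21): clear
  edge (3,21)–(1,20): clear
  edge (1,20)–(0,18): clear
  midpoint (13,12) outside
  → clear
Obstacle 2 [(15,3) (24,0) (21,21) (17,17)]:
  edge (15,3)–(24,0): clear
  edge (24,0)–(21,21): clear
  edge (21,21)–(17,17): clear
  edge (17,17)–(15,3): clear
  midpoint (13,12) outside
  → clear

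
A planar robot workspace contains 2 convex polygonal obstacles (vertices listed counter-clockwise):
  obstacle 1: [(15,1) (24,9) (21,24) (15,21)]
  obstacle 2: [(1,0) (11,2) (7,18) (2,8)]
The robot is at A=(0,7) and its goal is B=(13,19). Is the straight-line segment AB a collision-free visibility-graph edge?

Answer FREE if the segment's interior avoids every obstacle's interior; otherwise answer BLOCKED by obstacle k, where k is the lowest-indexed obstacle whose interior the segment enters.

Obstacle 1 [(15,1) (24,9) (21,24) (15,21)]:
  edge (15,1)–(24,9): clear
  edge (24,9)–(21,24): clear
  edge (21,24)–(15,21): clear
  edge (15,21)–(15,1): clear
  midpoint (13/2,13) outside
  → clear
Obstacle 2 [(1,0) (11,2) (7,18) (2,8)]:
  edge (1,0)–(11,2): clear
  edge (11,2)–(7,18): crosses AB
  edge (7,18)–(2,8): crosses AB
  edge (2,8)–(1,0): clear
  → BLOCKED

BLOCKED by obstacle 2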